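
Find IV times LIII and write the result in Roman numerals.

IV = 4
LIII = 53
4 × 53 = 212

CCXII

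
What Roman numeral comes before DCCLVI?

DCCLVI = 756, so the previous integer is 756 - 1 = 755

DCCLV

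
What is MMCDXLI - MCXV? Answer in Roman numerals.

MMCDXLI = 2441
MCXV = 1115
2441 - 1115 = 1326

MCCCXXVI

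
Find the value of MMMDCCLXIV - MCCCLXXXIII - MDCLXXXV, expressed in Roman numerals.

MMMDCCLXIV = 3764, MCCCLXXXIII = 1383, MDCLXXXV = 1685
3764 - 1383 = 2381
2381 - 1685 = 696

DCXCVI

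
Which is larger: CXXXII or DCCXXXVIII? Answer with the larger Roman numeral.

CXXXII = 132
DCCXXXVIII = 738
738 is larger

DCCXXXVIII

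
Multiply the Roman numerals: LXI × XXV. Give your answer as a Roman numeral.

LXI = 61
XXV = 25
61 × 25 = 1525

MDXXV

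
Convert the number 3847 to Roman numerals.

Convert 3847 to Roman numerals:
  3847 contains 3×1000 (MMM)
  847 contains 1×500 (D)
  347 contains 3×100 (CCC)
  47 contains 1×40 (XL)
  7 contains 1×5 (V)
  2 contains 2×1 (II)

MMMDCCCXLVII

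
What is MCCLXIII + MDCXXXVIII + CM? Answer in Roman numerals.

MCCLXIII = 1263, MDCXXXVIII = 1638, CM = 900
1263 + 1638 = 2901
2901 + 900 = 3801

MMMDCCCI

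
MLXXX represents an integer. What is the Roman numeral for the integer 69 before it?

MLXXX = 1080
1080 - 69 = 1011

MXI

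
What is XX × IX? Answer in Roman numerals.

XX = 20
IX = 9
20 × 9 = 180

CLXXX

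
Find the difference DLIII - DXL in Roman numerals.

DLIII = 553
DXL = 540
553 - 540 = 13

XIII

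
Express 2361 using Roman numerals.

Convert 2361 to Roman numerals:
  2361 contains 2×1000 (MM)
  361 contains 3×100 (CCC)
  61 contains 1×50 (L)
  11 contains 1×10 (X)
  1 contains 1×1 (I)

MMCCCLXI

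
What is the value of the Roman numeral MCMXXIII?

MCMXXIII: M=1000, CM=900, X=10, X=10, I=1, I=1, I=1
1000 + 900 + 10 + 10 + 1 + 1 + 1 = 1923

1923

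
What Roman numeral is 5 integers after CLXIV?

CLXIV = 164
164 + 5 = 169

CLXIX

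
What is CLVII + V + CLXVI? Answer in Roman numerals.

CLVII = 157, V = 5, CLXVI = 166
157 + 5 = 162
162 + 166 = 328

CCCXXVIII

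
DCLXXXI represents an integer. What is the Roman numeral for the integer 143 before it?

DCLXXXI = 681
681 - 143 = 538

DXXXVIII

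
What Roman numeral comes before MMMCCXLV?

MMMCCXLV = 3245; previous is 3244

MMMCCXLIV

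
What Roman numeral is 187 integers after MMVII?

MMVII = 2007
2007 + 187 = 2194

MMCXCIV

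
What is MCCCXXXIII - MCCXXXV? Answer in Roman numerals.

MCCCXXXIII = 1333
MCCXXXV = 1235
1333 - 1235 = 98

XCVIII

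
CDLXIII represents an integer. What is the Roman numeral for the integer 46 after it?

CDLXIII = 463
463 + 46 = 509

DIX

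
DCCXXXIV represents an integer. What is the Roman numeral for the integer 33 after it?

DCCXXXIV = 734
734 + 33 = 767

DCCLXVII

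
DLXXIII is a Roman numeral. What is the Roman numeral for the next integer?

DLXXIII = 573, so the next integer is 573 + 1 = 574

DLXXIV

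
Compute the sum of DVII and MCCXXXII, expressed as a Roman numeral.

DVII = 507
MCCXXXII = 1232
507 + 1232 = 1739

MDCCXXXIX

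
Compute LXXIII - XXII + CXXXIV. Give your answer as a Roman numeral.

LXXIII = 73, XXII = 22, CXXXIV = 134
73 - 22 = 51
51 + 134 = 185

CLXXXV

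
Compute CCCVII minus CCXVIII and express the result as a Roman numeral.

CCCVII = 307
CCXVIII = 218
307 - 218 = 89

LXXXIX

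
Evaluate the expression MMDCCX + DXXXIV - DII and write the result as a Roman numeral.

MMDCCX = 2710, DXXXIV = 534, DII = 502
2710 + 534 = 3244
3244 - 502 = 2742

MMDCCXLII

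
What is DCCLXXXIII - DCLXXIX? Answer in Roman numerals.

DCCLXXXIII = 783
DCLXXIX = 679
783 - 679 = 104

CIV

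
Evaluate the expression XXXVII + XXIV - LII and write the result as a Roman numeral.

XXXVII = 37, XXIV = 24, LII = 52
37 + 24 = 61
61 - 52 = 9

IX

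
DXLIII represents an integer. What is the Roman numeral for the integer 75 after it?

DXLIII = 543
543 + 75 = 618

DCXVIII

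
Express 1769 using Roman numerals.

Convert 1769 to Roman numerals:
  1769 contains 1×1000 (M)
  769 contains 1×500 (D)
  269 contains 2×100 (CC)
  69 contains 1×50 (L)
  19 contains 1×10 (X)
  9 contains 1×9 (IX)

MDCCLXIX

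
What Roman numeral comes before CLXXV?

CLXXV = 175, so the previous integer is 175 - 1 = 174

CLXXIV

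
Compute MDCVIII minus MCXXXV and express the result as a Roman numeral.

MDCVIII = 1608
MCXXXV = 1135
1608 - 1135 = 473

CDLXXIII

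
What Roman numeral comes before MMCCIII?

MMCCIII = 2203, so the previous integer is 2203 - 1 = 2202

MMCCII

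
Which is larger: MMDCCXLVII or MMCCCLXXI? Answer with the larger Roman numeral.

MMDCCXLVII = 2747
MMCCCLXXI = 2371
2747 is larger

MMDCCXLVII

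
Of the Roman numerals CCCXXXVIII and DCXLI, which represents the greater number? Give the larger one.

CCCXXXVIII = 338
DCXLI = 641
641 is larger

DCXLI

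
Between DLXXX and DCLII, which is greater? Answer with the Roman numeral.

DLXXX = 580
DCLII = 652
652 is larger

DCLII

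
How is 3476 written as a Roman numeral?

Convert 3476 to Roman numerals:
  3476 contains 3×1000 (MMM)
  476 contains 1×400 (CD)
  76 contains 1×50 (L)
  26 contains 2×10 (XX)
  6 contains 1×5 (V)
  1 contains 1×1 (I)

MMMCDLXXVI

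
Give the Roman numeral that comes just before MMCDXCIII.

MMCDXCIII = 2493, so the previous integer is 2493 - 1 = 2492

MMCDXCII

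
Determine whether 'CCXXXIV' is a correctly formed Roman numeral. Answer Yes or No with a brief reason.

'CCXXXIV': Check the rules: uses only the symbols I, V, X, L, C, D, M; no symbol is repeated more than three times in a row; V, L and D each appear at most once; the only place a smaller symbol precedes a larger one is the allowed subtractive pair IV, the symbol right after such a pair (if any) is smaller than the pair's first symbol, and otherwise the values never increase from left to right. Value: C (100) + C (100) + X (10) + X (10) + X (10) + IV (4) = 234. So it is a valid standard Roman numeral.

Yes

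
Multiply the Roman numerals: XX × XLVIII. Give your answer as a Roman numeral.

XX = 20
XLVIII = 48
20 × 48 = 960

CMLX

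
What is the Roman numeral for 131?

Convert 131 to Roman numerals:
  131 contains 1×100 (C)
  31 contains 3×10 (XXX)
  1 contains 1×1 (I)

CXXXI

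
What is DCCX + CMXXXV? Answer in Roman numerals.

DCCX = 710
CMXXXV = 935
710 + 935 = 1645

MDCXLV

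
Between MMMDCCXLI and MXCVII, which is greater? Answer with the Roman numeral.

MMMDCCXLI = 3741
MXCVII = 1097
3741 is larger

MMMDCCXLI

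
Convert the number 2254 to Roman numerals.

Convert 2254 to Roman numerals:
  2254 contains 2×1000 (MM)
  254 contains 2×100 (CC)
  54 contains 1×50 (L)
  4 contains 1×4 (IV)

MMCCLIV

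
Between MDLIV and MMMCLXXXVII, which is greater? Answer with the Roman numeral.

MDLIV = 1554
MMMCLXXXVII = 3187
3187 is larger

MMMCLXXXVII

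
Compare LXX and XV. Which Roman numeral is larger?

LXX = 70
XV = 15
70 is larger

LXX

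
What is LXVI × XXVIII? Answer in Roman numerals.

LXVI = 66
XXVIII = 28
66 × 28 = 1848

MDCCCXLVIII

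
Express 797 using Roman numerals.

Convert 797 to Roman numerals:
  797 contains 1×500 (D)
  297 contains 2×100 (CC)
  97 contains 1×90 (XC)
  7 contains 1×5 (V)
  2 contains 2×1 (II)

DCCXCVII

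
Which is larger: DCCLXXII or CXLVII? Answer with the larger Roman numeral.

DCCLXXII = 772
CXLVII = 147
772 is larger

DCCLXXII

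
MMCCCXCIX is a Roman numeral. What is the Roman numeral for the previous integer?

MMCCCXCIX = 2399; previous is 2398

MMCCCXCVIII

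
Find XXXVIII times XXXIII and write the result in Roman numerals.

XXXVIII = 38
XXXIII = 33
38 × 33 = 1254

MCCLIV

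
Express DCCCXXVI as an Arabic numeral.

DCCCXXVI: D=500, C=100, C=100, C=100, X=10, X=10, V=5, I=1
500 + 100 + 100 + 100 + 10 + 10 + 5 + 1 = 826

826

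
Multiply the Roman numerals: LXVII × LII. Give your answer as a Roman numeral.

LXVII = 67
LII = 52
67 × 52 = 3484

MMMCDLXXXIV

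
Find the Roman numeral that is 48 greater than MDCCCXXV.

MDCCCXXV = 1825
1825 + 48 = 1873

MDCCCLXXIII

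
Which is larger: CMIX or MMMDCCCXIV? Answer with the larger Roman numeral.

CMIX = 909
MMMDCCCXIV = 3814
3814 is larger

MMMDCCCXIV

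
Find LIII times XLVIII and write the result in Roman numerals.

LIII = 53
XLVIII = 48
53 × 48 = 2544

MMDXLIV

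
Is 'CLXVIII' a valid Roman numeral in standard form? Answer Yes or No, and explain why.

'CLXVIII': Check the rules: uses only the symbols I, V, X, L, C, D, M; no symbol is repeated more than three times in a row; V, L and D each appear at most once; no smaller symbol precedes a larger one (values never increase from left to right). Value: C (100) + L (50) + X (10) + V (5) + I (1) + I (1) + I (1) = 168. So it is a valid standard Roman numeral.

Yes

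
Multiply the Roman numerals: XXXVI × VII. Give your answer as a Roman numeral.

XXXVI = 36
VII = 7
36 × 7 = 252

CCLII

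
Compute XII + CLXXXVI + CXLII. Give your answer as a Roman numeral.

XII = 12, CLXXXVI = 186, CXLII = 142
12 + 186 = 198
198 + 142 = 340

CCCXL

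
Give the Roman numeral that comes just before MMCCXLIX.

MMCCXLIX = 2249; previous is 2248

MMCCXLVIII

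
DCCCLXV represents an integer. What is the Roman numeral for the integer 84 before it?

DCCCLXV = 865
865 - 84 = 781

DCCLXXXI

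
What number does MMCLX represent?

MMCLX: M=1000, M=1000, C=100, L=50, X=10
1000 + 1000 + 100 + 50 + 10 = 2160

2160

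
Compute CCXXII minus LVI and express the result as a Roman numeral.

CCXXII = 222
LVI = 56
222 - 56 = 166

CLXVI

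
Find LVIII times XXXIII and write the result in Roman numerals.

LVIII = 58
XXXIII = 33
58 × 33 = 1914

MCMXIV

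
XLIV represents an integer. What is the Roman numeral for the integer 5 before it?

XLIV = 44
44 - 5 = 39

XXXIX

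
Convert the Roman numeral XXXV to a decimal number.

XXXV: X=10, X=10, X=10, V=5
10 + 10 + 10 + 5 = 35

35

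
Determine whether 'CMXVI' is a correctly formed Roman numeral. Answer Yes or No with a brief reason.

'CMXVI': Check the rules: uses only the symbols I, V, X, L, C, D, M; no symbol is repeated more than three times in a row; V, L and D each appear at most once; the only place a smaller symbol precedes a larger one is the allowed subtractive pair CM, the symbol right after such a pair (if any) is smaller than the pair's first symbol, and otherwise the values never increase from left to right. Value: CM (900) + X (10) + V (5) + I (1) = 916. So it is a valid standard Roman numeral.

Yes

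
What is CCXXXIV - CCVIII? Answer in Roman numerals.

CCXXXIV = 234
CCVIII = 208
234 - 208 = 26

XXVI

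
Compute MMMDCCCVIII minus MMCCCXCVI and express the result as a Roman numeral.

MMMDCCCVIII = 3808
MMCCCXCVI = 2396
3808 - 2396 = 1412

MCDXII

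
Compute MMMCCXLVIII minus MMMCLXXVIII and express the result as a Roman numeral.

MMMCCXLVIII = 3248
MMMCLXXVIII = 3178
3248 - 3178 = 70

LXX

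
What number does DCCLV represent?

DCCLV: D=500, C=100, C=100, L=50, V=5
500 + 100 + 100 + 50 + 5 = 755

755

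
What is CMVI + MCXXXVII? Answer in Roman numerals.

CMVI = 906
MCXXXVII = 1137
906 + 1137 = 2043

MMXLIII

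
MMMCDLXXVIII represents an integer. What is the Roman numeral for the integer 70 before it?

MMMCDLXXVIII = 3478
3478 - 70 = 3408

MMMCDVIII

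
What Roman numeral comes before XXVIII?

XXVIII = 28; previous is 27

XXVII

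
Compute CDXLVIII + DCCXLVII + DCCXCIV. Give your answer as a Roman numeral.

CDXLVIII = 448, DCCXLVII = 747, DCCXCIV = 794
448 + 747 = 1195
1195 + 794 = 1989

MCMLXXXIX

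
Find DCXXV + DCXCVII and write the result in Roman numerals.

DCXXV = 625
DCXCVII = 697
625 + 697 = 1322

MCCCXXII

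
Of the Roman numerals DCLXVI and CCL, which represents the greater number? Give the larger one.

DCLXVI = 666
CCL = 250
666 is larger

DCLXVI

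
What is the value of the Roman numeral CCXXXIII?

CCXXXIII: C=100, C=100, X=10, X=10, X=10, I=1, I=1, I=1
100 + 100 + 10 + 10 + 10 + 1 + 1 + 1 = 233

233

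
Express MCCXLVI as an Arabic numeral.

MCCXLVI: M=1000, C=100, C=100, XL=40, V=5, I=1
1000 + 100 + 100 + 40 + 5 + 1 = 1246

1246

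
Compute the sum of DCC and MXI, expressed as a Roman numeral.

DCC = 700
MXI = 1011
700 + 1011 = 1711

MDCCXI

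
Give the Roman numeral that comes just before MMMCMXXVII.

MMMCMXXVII = 3927, so the previous integer is 3927 - 1 = 3926

MMMCMXXVI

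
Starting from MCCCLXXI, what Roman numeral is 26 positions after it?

MCCCLXXI = 1371
1371 + 26 = 1397

MCCCXCVII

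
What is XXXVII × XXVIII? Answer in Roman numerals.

XXXVII = 37
XXVIII = 28
37 × 28 = 1036

MXXXVI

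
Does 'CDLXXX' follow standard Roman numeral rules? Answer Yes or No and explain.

'CDLXXX': Check the rules: uses only the symbols I, V, X, L, C, D, M; no symbol is repeated more than three times in a row; V, L and D each appear at most once; the only place a smaller symbol precedes a larger one is the allowed subtractive pair CD, the symbol right after such a pair (if any) is smaller than the pair's first symbol, and otherwise the values never increase from left to right. Value: CD (400) + L (50) + X (10) + X (10) + X (10) = 480. So it is a valid standard Roman numeral.

Yes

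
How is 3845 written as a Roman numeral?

Convert 3845 to Roman numerals:
  3845 contains 3×1000 (MMM)
  845 contains 1×500 (D)
  345 contains 3×100 (CCC)
  45 contains 1×40 (XL)
  5 contains 1×5 (V)

MMMDCCCXLV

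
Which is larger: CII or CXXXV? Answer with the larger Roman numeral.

CII = 102
CXXXV = 135
135 is larger

CXXXV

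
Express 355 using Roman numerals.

Convert 355 to Roman numerals:
  355 contains 3×100 (CCC)
  55 contains 1×50 (L)
  5 contains 1×5 (V)

CCCLV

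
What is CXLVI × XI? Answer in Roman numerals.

CXLVI = 146
XI = 11
146 × 11 = 1606

MDCVI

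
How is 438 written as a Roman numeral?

Convert 438 to Roman numerals:
  438 contains 1×400 (CD)
  38 contains 3×10 (XXX)
  8 contains 1×5 (V)
  3 contains 3×1 (III)

CDXXXVIII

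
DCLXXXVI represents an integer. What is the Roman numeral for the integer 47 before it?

DCLXXXVI = 686
686 - 47 = 639

DCXXXIX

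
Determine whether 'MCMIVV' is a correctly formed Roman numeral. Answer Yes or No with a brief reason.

'MCMIVV': V should not appear more than once

No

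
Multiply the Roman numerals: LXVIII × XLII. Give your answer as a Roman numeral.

LXVIII = 68
XLII = 42
68 × 42 = 2856

MMDCCCLVI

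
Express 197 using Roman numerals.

Convert 197 to Roman numerals:
  197 contains 1×100 (C)
  97 contains 1×90 (XC)
  7 contains 1×5 (V)
  2 contains 2×1 (II)

CXCVII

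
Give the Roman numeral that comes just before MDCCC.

MDCCC = 1800; previous is 1799

MDCCXCIX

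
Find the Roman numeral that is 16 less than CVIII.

CVIII = 108
108 - 16 = 92

XCII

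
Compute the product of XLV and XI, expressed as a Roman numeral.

XLV = 45
XI = 11
45 × 11 = 495

CDXCV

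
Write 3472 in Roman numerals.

Convert 3472 to Roman numerals:
  3472 contains 3×1000 (MMM)
  472 contains 1×400 (CD)
  72 contains 1×50 (L)
  22 contains 2×10 (XX)
  2 contains 2×1 (II)

MMMCDLXXII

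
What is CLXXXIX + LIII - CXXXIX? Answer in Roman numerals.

CLXXXIX = 189, LIII = 53, CXXXIX = 139
189 + 53 = 242
242 - 139 = 103

CIII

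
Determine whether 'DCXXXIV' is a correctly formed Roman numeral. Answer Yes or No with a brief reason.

'DCXXXIV': Check the rules: uses only the symbols I, V, X, L, C, D, M; no symbol is repeated more than three times in a row; V, L and D each appear at most once; the only place a smaller symbol precedes a larger one is the allowed subtractive pair IV, the symbol right after such a pair (if any) is smaller than the pair's first symbol, and otherwise the values never increase from left to right. Value: D (500) + C (100) + X (10) + X (10) + X (10) + IV (4) = 634. So it is a valid standard Roman numeral.

Yes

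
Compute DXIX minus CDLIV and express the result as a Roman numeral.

DXIX = 519
CDLIV = 454
519 - 454 = 65

LXV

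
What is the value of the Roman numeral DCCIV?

DCCIV: D=500, C=100, C=100, IV=4
500 + 100 + 100 + 4 = 704

704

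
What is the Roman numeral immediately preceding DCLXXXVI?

DCLXXXVI = 686, so the previous integer is 686 - 1 = 685

DCLXXXV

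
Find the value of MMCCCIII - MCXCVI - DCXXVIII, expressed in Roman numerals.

MMCCCIII = 2303, MCXCVI = 1196, DCXXVIII = 628
2303 - 1196 = 1107
1107 - 628 = 479

CDLXXIX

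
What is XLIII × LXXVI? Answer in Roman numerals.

XLIII = 43
LXXVI = 76
43 × 76 = 3268

MMMCCLXVIII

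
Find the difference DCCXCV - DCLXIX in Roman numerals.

DCCXCV = 795
DCLXIX = 669
795 - 669 = 126

CXXVI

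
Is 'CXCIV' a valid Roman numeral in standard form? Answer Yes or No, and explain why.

'CXCIV': Check the rules: uses only the symbols I, V, X, L, C, D, M; no symbol is repeated more than three times in a row; V, L and D each appear at most once; the only places a smaller symbol precedes a larger one are the allowed subtractive pairs XC, IV, the symbol right after such a pair (if any) is smaller than the pair's first symbol, and otherwise the values never increase from left to right. Value: C (100) + XC (90) + IV (4) = 194. So it is a valid standard Roman numeral.

Yes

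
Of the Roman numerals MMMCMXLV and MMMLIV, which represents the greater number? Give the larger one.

MMMCMXLV = 3945
MMMLIV = 3054
3945 is larger

MMMCMXLV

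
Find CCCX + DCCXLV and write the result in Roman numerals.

CCCX = 310
DCCXLV = 745
310 + 745 = 1055

MLV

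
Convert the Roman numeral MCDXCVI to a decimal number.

MCDXCVI: M=1000, CD=400, XC=90, V=5, I=1
1000 + 400 + 90 + 5 + 1 = 1496

1496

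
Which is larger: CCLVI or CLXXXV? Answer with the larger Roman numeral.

CCLVI = 256
CLXXXV = 185
256 is larger

CCLVI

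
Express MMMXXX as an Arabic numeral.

MMMXXX: M=1000, M=1000, M=1000, X=10, X=10, X=10
1000 + 1000 + 1000 + 10 + 10 + 10 = 3030

3030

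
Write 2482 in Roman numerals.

Convert 2482 to Roman numerals:
  2482 contains 2×1000 (MM)
  482 contains 1×400 (CD)
  82 contains 1×50 (L)
  32 contains 3×10 (XXX)
  2 contains 2×1 (II)

MMCDLXXXII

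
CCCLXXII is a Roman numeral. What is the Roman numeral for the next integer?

CCCLXXII = 372; next is 373

CCCLXXIII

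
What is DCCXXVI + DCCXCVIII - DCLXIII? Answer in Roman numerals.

DCCXXVI = 726, DCCXCVIII = 798, DCLXIII = 663
726 + 798 = 1524
1524 - 663 = 861

DCCCLXI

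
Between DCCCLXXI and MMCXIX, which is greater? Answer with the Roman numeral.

DCCCLXXI = 871
MMCXIX = 2119
2119 is larger

MMCXIX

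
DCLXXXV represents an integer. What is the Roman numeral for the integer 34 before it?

DCLXXXV = 685
685 - 34 = 651

DCLI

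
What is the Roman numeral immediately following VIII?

VIII = 8; next is 9

IX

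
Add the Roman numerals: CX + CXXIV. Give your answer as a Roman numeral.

CX = 110
CXXIV = 124
110 + 124 = 234

CCXXXIV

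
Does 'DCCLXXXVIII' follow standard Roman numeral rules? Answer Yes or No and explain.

'DCCLXXXVIII': Check the rules: uses only the symbols I, V, X, L, C, D, M; no symbol is repeated more than three times in a row; V, L and D each appear at most once; no smaller symbol precedes a larger one (values never increase from left to right). Value: D (500) + C (100) + C (100) + L (50) + X (10) + X (10) + X (10) + V (5) + I (1) + I (1) + I (1) = 788. So it is a valid standard Roman numeral.

Yes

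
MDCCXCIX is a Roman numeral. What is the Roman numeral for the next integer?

MDCCXCIX = 1799, so the next integer is 1799 + 1 = 1800

MDCCC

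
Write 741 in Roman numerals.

Convert 741 to Roman numerals:
  741 contains 1×500 (D)
  241 contains 2×100 (CC)
  41 contains 1×40 (XL)
  1 contains 1×1 (I)

DCCXLI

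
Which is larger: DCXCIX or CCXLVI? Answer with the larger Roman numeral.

DCXCIX = 699
CCXLVI = 246
699 is larger

DCXCIX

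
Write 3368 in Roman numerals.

Convert 3368 to Roman numerals:
  3368 contains 3×1000 (MMM)
  368 contains 3×100 (CCC)
  68 contains 1×50 (L)
  18 contains 1×10 (X)
  8 contains 1×5 (V)
  3 contains 3×1 (III)

MMMCCCLXVIII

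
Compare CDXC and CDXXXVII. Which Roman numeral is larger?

CDXC = 490
CDXXXVII = 437
490 is larger

CDXC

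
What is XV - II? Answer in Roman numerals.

XV = 15
II = 2
15 - 2 = 13

XIII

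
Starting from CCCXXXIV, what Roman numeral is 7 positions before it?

CCCXXXIV = 334
334 - 7 = 327

CCCXXVII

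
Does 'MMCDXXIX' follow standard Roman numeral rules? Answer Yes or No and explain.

'MMCDXXIX': Check the rules: uses only the symbols I, V, X, L, C, D, M; no symbol is repeated more than three times in a row; V, L and D each appear at most once; the only places a smaller symbol precedes a larger one are the allowed subtractive pairs CD, IX, the symbol right after such a pair (if any) is smaller than the pair's first symbol, and otherwise the values never increase from left to right. Value: M (1000) + M (1000) + CD (400) + X (10) + X (10) + IX (9) = 2429. So it is a valid standard Roman numeral.

Yes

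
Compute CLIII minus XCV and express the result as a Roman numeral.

CLIII = 153
XCV = 95
153 - 95 = 58

LVIII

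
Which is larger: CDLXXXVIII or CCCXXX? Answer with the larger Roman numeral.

CDLXXXVIII = 488
CCCXXX = 330
488 is larger

CDLXXXVIII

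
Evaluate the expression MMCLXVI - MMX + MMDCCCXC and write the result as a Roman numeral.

MMCLXVI = 2166, MMX = 2010, MMDCCCXC = 2890
2166 - 2010 = 156
156 + 2890 = 3046

MMMXLVI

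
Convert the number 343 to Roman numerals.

Convert 343 to Roman numerals:
  343 contains 3×100 (CCC)
  43 contains 1×40 (XL)
  3 contains 3×1 (III)

CCCXLIII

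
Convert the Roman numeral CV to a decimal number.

CV: C=100, V=5
100 + 5 = 105

105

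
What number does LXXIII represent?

LXXIII: L=50, X=10, X=10, I=1, I=1, I=1
50 + 10 + 10 + 1 + 1 + 1 = 73

73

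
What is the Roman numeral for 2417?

Convert 2417 to Roman numerals:
  2417 contains 2×1000 (MM)
  417 contains 1×400 (CD)
  17 contains 1×10 (X)
  7 contains 1×5 (V)
  2 contains 2×1 (II)

MMCDXVII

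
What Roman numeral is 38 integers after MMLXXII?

MMLXXII = 2072
2072 + 38 = 2110

MMCX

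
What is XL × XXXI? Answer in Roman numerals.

XL = 40
XXXI = 31
40 × 31 = 1240

MCCXL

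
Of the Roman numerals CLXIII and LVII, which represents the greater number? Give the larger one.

CLXIII = 163
LVII = 57
163 is larger

CLXIII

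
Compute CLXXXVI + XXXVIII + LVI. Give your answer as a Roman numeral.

CLXXXVI = 186, XXXVIII = 38, LVI = 56
186 + 38 = 224
224 + 56 = 280

CCLXXX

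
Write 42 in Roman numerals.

Convert 42 to Roman numerals:
  42 contains 1×40 (XL)
  2 contains 2×1 (II)

XLII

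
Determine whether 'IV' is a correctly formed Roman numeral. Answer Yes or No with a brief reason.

'IV': Check the rules: uses only the symbols I, V, X, L, C, D, M; no symbol is repeated more than three times in a row; V, L and D each appear at most once; the only place a smaller symbol precedes a larger one is the allowed subtractive pair IV, the symbol right after such a pair (if any) is smaller than the pair's first symbol, and otherwise the values never increase from left to right. Value: IV = 4. So it is a valid standard Roman numeral.

Yes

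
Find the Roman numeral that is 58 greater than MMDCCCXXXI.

MMDCCCXXXI = 2831
2831 + 58 = 2889

MMDCCCLXXXIX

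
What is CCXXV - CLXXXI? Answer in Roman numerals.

CCXXV = 225
CLXXXI = 181
225 - 181 = 44

XLIV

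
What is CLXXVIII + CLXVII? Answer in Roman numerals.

CLXXVIII = 178
CLXVII = 167
178 + 167 = 345

CCCXLV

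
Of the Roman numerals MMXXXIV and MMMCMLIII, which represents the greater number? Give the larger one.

MMXXXIV = 2034
MMMCMLIII = 3953
3953 is larger

MMMCMLIII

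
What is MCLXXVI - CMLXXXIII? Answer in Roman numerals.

MCLXXVI = 1176
CMLXXXIII = 983
1176 - 983 = 193

CXCIII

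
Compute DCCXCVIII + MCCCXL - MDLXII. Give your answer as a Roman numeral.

DCCXCVIII = 798, MCCCXL = 1340, MDLXII = 1562
798 + 1340 = 2138
2138 - 1562 = 576

DLXXVI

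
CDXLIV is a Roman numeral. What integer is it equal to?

CDXLIV: CD=400, XL=40, IV=4
400 + 40 + 4 = 444

444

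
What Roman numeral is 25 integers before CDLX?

CDLX = 460
460 - 25 = 435

CDXXXV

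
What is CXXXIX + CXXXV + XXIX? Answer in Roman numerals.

CXXXIX = 139, CXXXV = 135, XXIX = 29
139 + 135 = 274
274 + 29 = 303

CCCIII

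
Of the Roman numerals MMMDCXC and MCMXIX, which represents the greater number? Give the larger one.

MMMDCXC = 3690
MCMXIX = 1919
3690 is larger

MMMDCXC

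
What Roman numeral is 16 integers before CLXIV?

CLXIV = 164
164 - 16 = 148

CXLVIII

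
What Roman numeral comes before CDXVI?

CDXVI = 416; previous is 415

CDXV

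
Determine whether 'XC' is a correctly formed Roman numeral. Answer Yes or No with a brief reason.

'XC': Check the rules: uses only the symbols I, V, X, L, C, D, M; no symbol is repeated more than three times in a row; V, L and D each appear at most once; the only place a smaller symbol precedes a larger one is the allowed subtractive pair XC, the symbol right after such a pair (if any) is smaller than the pair's first symbol, and otherwise the values never increase from left to right. Value: XC = 90. So it is a valid standard Roman numeral.

Yes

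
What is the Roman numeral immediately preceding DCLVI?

DCLVI = 656; previous is 655

DCLV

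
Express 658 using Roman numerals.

Convert 658 to Roman numerals:
  658 contains 1×500 (D)
  158 contains 1×100 (C)
  58 contains 1×50 (L)
  8 contains 1×5 (V)
  3 contains 3×1 (III)

DCLVIII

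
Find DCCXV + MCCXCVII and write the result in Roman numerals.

DCCXV = 715
MCCXCVII = 1297
715 + 1297 = 2012

MMXII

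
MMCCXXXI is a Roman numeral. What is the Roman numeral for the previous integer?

MMCCXXXI = 2231; previous is 2230

MMCCXXX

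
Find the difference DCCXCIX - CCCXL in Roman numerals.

DCCXCIX = 799
CCCXL = 340
799 - 340 = 459

CDLIX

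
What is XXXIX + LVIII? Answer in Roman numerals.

XXXIX = 39
LVIII = 58
39 + 58 = 97

XCVII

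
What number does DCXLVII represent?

DCXLVII: D=500, C=100, XL=40, V=5, I=1, I=1
500 + 100 + 40 + 5 + 1 + 1 = 647

647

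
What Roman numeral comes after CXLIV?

CXLIV = 144; next is 145

CXLV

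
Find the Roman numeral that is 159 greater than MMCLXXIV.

MMCLXXIV = 2174
2174 + 159 = 2333

MMCCCXXXIII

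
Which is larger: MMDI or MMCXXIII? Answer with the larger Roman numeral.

MMDI = 2501
MMCXXIII = 2123
2501 is larger

MMDI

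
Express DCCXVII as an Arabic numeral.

DCCXVII: D=500, C=100, C=100, X=10, V=5, I=1, I=1
500 + 100 + 100 + 10 + 5 + 1 + 1 = 717

717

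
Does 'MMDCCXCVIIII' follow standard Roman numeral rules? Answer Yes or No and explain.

'MMDCCXCVIIII': More than 3 consecutive I's

No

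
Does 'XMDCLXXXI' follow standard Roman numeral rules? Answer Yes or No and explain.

'XMDCLXXXI': Invalid subtractive combination: XM

No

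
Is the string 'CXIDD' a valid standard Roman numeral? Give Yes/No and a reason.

'CXIDD': D should not appear more than once

No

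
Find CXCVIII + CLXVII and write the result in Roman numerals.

CXCVIII = 198
CLXVII = 167
198 + 167 = 365

CCCLXV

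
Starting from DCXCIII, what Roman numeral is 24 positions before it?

DCXCIII = 693
693 - 24 = 669

DCLXIX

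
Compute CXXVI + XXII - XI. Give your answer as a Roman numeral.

CXXVI = 126, XXII = 22, XI = 11
126 + 22 = 148
148 - 11 = 137

CXXXVII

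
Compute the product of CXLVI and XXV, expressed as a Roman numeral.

CXLVI = 146
XXV = 25
146 × 25 = 3650

MMMDCL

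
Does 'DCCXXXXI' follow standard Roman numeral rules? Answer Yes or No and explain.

'DCCXXXXI': More than 3 consecutive X's

No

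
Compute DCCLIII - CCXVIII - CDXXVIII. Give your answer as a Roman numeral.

DCCLIII = 753, CCXVIII = 218, CDXXVIII = 428
753 - 218 = 535
535 - 428 = 107

CVII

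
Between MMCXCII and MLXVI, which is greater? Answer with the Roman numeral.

MMCXCII = 2192
MLXVI = 1066
2192 is larger

MMCXCII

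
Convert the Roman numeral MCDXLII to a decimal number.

MCDXLII: M=1000, CD=400, XL=40, I=1, I=1
1000 + 400 + 40 + 1 + 1 = 1442

1442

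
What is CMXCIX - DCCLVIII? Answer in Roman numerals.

CMXCIX = 999
DCCLVIII = 758
999 - 758 = 241

CCXLI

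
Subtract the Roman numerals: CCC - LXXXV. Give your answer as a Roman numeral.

CCC = 300
LXXXV = 85
300 - 85 = 215

CCXV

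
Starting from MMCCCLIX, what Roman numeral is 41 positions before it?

MMCCCLIX = 2359
2359 - 41 = 2318

MMCCCXVIII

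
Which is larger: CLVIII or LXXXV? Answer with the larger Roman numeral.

CLVIII = 158
LXXXV = 85
158 is larger

CLVIII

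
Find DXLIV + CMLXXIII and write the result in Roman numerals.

DXLIV = 544
CMLXXIII = 973
544 + 973 = 1517

MDXVII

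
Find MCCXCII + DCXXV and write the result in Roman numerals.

MCCXCII = 1292
DCXXV = 625
1292 + 625 = 1917

MCMXVII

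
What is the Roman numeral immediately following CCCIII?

CCCIII = 303; next is 304

CCCIV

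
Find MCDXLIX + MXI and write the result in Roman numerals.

MCDXLIX = 1449
MXI = 1011
1449 + 1011 = 2460

MMCDLX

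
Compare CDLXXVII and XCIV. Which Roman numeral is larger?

CDLXXVII = 477
XCIV = 94
477 is larger

CDLXXVII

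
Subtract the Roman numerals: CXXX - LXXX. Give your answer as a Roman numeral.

CXXX = 130
LXXX = 80
130 - 80 = 50

L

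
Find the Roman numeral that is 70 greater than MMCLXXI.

MMCLXXI = 2171
2171 + 70 = 2241

MMCCXLI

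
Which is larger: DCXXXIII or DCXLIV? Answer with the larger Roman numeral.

DCXXXIII = 633
DCXLIV = 644
644 is larger

DCXLIV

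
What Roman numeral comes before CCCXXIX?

CCCXXIX = 329; previous is 328

CCCXXVIII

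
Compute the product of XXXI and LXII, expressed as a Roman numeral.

XXXI = 31
LXII = 62
31 × 62 = 1922

MCMXXII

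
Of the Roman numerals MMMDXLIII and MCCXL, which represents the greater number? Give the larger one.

MMMDXLIII = 3543
MCCXL = 1240
3543 is larger

MMMDXLIII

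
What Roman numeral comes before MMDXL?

MMDXL = 2540; previous is 2539

MMDXXXIX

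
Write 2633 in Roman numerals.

Convert 2633 to Roman numerals:
  2633 contains 2×1000 (MM)
  633 contains 1×500 (D)
  133 contains 1×100 (C)
  33 contains 3×10 (XXX)
  3 contains 3×1 (III)

MMDCXXXIII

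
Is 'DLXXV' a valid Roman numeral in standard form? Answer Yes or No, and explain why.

'DLXXV': Check the rules: uses only the symbols I, V, X, L, C, D, M; no symbol is repeated more than three times in a row; V, L and D each appear at most once; no smaller symbol precedes a larger one (values never increase from left to right). Value: D (500) + L (50) + X (10) + X (10) + V (5) = 575. So it is a valid standard Roman numeral.

Yes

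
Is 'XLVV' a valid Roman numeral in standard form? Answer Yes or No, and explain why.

'XLVV': V should not appear more than once

No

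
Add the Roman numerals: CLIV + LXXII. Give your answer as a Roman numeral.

CLIV = 154
LXXII = 72
154 + 72 = 226

CCXXVI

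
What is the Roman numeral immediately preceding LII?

LII = 52; previous is 51

LI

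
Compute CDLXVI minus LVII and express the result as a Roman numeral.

CDLXVI = 466
LVII = 57
466 - 57 = 409

CDIX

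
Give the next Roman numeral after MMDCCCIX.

MMDCCCIX = 2809; next is 2810

MMDCCCX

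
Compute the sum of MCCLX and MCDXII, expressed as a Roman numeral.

MCCLX = 1260
MCDXII = 1412
1260 + 1412 = 2672

MMDCLXXII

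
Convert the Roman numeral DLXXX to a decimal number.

DLXXX: D=500, L=50, X=10, X=10, X=10
500 + 50 + 10 + 10 + 10 = 580

580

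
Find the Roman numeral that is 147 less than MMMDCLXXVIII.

MMMDCLXXVIII = 3678
3678 - 147 = 3531

MMMDXXXI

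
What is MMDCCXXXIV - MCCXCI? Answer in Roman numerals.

MMDCCXXXIV = 2734
MCCXCI = 1291
2734 - 1291 = 1443

MCDXLIII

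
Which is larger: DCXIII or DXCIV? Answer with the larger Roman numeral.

DCXIII = 613
DXCIV = 594
613 is larger

DCXIII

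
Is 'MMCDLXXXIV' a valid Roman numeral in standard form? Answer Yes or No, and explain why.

'MMCDLXXXIV': Check the rules: uses only the symbols I, V, X, L, C, D, M; no symbol is repeated more than three times in a row; V, L and D each appear at most once; the only places a smaller symbol precedes a larger one are the allowed subtractive pairs CD, IV, the symbol right after such a pair (if any) is smaller than the pair's first symbol, and otherwise the values never increase from left to right. Value: M (1000) + M (1000) + CD (400) + L (50) + X (10) + X (10) + X (10) + IV (4) = 2484. So it is a valid standard Roman numeral.

Yes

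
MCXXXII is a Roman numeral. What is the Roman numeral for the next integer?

MCXXXII = 1132; next is 1133

MCXXXIII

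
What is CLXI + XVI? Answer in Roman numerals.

CLXI = 161
XVI = 16
161 + 16 = 177

CLXXVII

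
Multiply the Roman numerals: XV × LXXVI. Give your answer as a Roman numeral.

XV = 15
LXXVI = 76
15 × 76 = 1140

MCXL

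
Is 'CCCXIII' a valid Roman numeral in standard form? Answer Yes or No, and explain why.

'CCCXIII': Check the rules: uses only the symbols I, V, X, L, C, D, M; no symbol is repeated more than three times in a row; V, L and D each appear at most once; no smaller symbol precedes a larger one (values never increase from left to right). Value: C (100) + C (100) + C (100) + X (10) + I (1) + I (1) + I (1) = 313. So it is a valid standard Roman numeral.

Yes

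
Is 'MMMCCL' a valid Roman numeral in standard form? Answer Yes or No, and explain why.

'MMMCCL': Check the rules: uses only the symbols I, V, X, L, C, D, M; no symbol is repeated more than three times in a row; V, L and D each appear at most once; no smaller symbol precedes a larger one (values never increase from left to right). Value: M (1000) + M (1000) + M (1000) + C (100) + C (100) + L (50) = 3250. So it is a valid standard Roman numeral.

Yes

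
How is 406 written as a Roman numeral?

Convert 406 to Roman numerals:
  406 contains 1×400 (CD)
  6 contains 1×5 (V)
  1 contains 1×1 (I)

CDVI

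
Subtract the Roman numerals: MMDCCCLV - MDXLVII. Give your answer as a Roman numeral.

MMDCCCLV = 2855
MDXLVII = 1547
2855 - 1547 = 1308

MCCCVIII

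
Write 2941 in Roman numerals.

Convert 2941 to Roman numerals:
  2941 contains 2×1000 (MM)
  941 contains 1×900 (CM)
  41 contains 1×40 (XL)
  1 contains 1×1 (I)

MMCMXLI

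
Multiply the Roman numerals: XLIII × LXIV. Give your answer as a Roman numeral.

XLIII = 43
LXIV = 64
43 × 64 = 2752

MMDCCLII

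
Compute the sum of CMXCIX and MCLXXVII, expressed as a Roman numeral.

CMXCIX = 999
MCLXXVII = 1177
999 + 1177 = 2176

MMCLXXVI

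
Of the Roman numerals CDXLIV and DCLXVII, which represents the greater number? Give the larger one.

CDXLIV = 444
DCLXVII = 667
667 is larger

DCLXVII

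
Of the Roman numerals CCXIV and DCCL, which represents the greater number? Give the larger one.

CCXIV = 214
DCCL = 750
750 is larger

DCCL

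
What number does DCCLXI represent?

DCCLXI: D=500, C=100, C=100, L=50, X=10, I=1
500 + 100 + 100 + 50 + 10 + 1 = 761

761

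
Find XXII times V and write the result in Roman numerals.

XXII = 22
V = 5
22 × 5 = 110

CX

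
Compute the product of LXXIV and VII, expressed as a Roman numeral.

LXXIV = 74
VII = 7
74 × 7 = 518

DXVIII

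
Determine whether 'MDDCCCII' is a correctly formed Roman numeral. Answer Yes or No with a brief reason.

'MDDCCCII': D should not appear more than once

No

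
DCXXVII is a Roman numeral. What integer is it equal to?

DCXXVII: D=500, C=100, X=10, X=10, V=5, I=1, I=1
500 + 100 + 10 + 10 + 5 + 1 + 1 = 627

627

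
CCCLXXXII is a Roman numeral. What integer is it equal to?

CCCLXXXII: C=100, C=100, C=100, L=50, X=10, X=10, X=10, I=1, I=1
100 + 100 + 100 + 50 + 10 + 10 + 10 + 1 + 1 = 382

382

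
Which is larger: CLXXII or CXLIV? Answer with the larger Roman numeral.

CLXXII = 172
CXLIV = 144
172 is larger

CLXXII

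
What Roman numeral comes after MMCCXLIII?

MMCCXLIII = 2243; next is 2244

MMCCXLIV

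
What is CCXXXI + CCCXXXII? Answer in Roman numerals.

CCXXXI = 231
CCCXXXII = 332
231 + 332 = 563

DLXIII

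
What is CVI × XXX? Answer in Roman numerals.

CVI = 106
XXX = 30
106 × 30 = 3180

MMMCLXXX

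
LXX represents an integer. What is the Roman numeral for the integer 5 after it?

LXX = 70
70 + 5 = 75

LXXV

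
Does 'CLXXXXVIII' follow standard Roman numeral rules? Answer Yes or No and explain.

'CLXXXXVIII': More than 3 consecutive X's

No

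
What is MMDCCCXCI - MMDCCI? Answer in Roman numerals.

MMDCCCXCI = 2891
MMDCCI = 2701
2891 - 2701 = 190

CXC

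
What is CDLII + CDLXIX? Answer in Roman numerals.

CDLII = 452
CDLXIX = 469
452 + 469 = 921

CMXXI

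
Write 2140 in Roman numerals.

Convert 2140 to Roman numerals:
  2140 contains 2×1000 (MM)
  140 contains 1×100 (C)
  40 contains 1×40 (XL)

MMCXL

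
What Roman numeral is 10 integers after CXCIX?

CXCIX = 199
199 + 10 = 209

CCIX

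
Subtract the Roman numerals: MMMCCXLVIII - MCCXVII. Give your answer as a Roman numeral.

MMMCCXLVIII = 3248
MCCXVII = 1217
3248 - 1217 = 2031

MMXXXI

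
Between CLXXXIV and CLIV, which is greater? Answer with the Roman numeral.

CLXXXIV = 184
CLIV = 154
184 is larger

CLXXXIV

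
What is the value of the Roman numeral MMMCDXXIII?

MMMCDXXIII: M=1000, M=1000, M=1000, CD=400, X=10, X=10, I=1, I=1, I=1
1000 + 1000 + 1000 + 400 + 10 + 10 + 1 + 1 + 1 = 3423

3423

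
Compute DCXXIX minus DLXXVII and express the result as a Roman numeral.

DCXXIX = 629
DLXXVII = 577
629 - 577 = 52

LII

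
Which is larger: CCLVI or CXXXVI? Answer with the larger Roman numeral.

CCLVI = 256
CXXXVI = 136
256 is larger

CCLVI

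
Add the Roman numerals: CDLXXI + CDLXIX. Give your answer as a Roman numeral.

CDLXXI = 471
CDLXIX = 469
471 + 469 = 940

CMXL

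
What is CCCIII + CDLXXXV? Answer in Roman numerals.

CCCIII = 303
CDLXXXV = 485
303 + 485 = 788

DCCLXXXVIII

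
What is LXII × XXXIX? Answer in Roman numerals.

LXII = 62
XXXIX = 39
62 × 39 = 2418

MMCDXVIII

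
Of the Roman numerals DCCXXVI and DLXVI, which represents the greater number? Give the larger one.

DCCXXVI = 726
DLXVI = 566
726 is larger

DCCXXVI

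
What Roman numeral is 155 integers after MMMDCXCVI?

MMMDCXCVI = 3696
3696 + 155 = 3851

MMMDCCCLI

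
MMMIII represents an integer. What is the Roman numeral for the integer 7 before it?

MMMIII = 3003
3003 - 7 = 2996

MMCMXCVI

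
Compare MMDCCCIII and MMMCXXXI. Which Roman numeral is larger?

MMDCCCIII = 2803
MMMCXXXI = 3131
3131 is larger

MMMCXXXI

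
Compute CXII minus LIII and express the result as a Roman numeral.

CXII = 112
LIII = 53
112 - 53 = 59

LIX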